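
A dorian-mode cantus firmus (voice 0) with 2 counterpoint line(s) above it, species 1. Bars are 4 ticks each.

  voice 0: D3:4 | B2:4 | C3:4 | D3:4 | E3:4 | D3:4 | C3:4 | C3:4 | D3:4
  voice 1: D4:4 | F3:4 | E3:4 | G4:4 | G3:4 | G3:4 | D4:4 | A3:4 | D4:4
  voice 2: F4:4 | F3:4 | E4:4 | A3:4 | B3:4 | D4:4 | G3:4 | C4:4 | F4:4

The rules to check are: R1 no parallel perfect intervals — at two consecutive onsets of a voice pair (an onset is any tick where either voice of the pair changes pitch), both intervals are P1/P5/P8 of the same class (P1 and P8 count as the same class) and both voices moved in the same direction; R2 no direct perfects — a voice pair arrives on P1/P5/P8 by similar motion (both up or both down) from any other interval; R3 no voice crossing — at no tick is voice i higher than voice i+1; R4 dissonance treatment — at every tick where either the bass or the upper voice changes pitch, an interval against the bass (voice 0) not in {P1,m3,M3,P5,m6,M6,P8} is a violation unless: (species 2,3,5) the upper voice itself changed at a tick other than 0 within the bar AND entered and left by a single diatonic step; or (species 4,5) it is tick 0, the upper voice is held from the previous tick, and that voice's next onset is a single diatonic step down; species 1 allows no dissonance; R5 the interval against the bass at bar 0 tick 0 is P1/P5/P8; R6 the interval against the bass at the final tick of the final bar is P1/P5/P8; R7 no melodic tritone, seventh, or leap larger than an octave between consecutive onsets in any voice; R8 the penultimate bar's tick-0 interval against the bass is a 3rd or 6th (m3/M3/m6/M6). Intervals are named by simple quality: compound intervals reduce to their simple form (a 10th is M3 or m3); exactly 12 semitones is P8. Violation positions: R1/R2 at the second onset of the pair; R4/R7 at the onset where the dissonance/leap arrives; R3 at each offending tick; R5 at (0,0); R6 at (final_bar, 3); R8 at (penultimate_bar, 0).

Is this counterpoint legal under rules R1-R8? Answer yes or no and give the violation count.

bar 0: v0=D3 v1=D4 v2=F4 (m3)
bar 1: v0=B2 v1=F3 v2=F3 (TT)
bar 2: v0=C3 v1=E3 v2=E4 (M3)
bar 3: v0=D3 v1=G4 v2=A3 (P5)
bar 4: v0=E3 v1=G3 v2=B3 (P5)
bar 5: v0=D3 v1=G3 v2=D4 (P8)
bar 6: v0=C3 v1=D4 v2=G3 (P5)
bar 7: v0=C3 v1=A3 v2=C4 (P8)
bar 8: v0=D3 v1=D4 v2=F4 (m3)
  R5 @ bar0.0: opens on m3
  R2 @ bar1.0: D4/F4 m3 -> F3/F3 P1 similar
  R4 @ bar1.0: B2/F3 TT untreated
  R4 @ bar1.0: B2/F3 TT untreated
  R7 @ bar2.0: F3->E4 leap 11st
  R3 @ bar3.0: G4 above A3
  R4 @ bar3.0: D3/G4 P4 untreated
  R7 @ bar3.0: E3->G4 leap 15st
  R3 @ bar3.1: G4 above A3
  R3 @ bar3.2: G4 above A3
  R3 @ bar3.3: G4 above A3
  R1 @ bar4.0: D3/A3 P5 -> E3/B3 P5 similar
  R4 @ bar5.0: D3/G3 P4 untreated
  R2 @ bar6.0: D3/D4 P8 -> C3/G3 P5 similar
  R3 @ bar6.0: D4 above G3
  R4 @ bar6.0: C3/D4 M2 untreated
  R3 @ bar6.1: D4 above G3
  R3 @ bar6.2: D4 above G3
  R3 @ bar6.3: D4 above G3
  R8 @ bar7.0: penult P8 not 3rd/6th
  R2 @ bar8.0: C3/A3 M6 -> D3/D4 P8 similar
  R6 @ bar8.3: closes on m3

No (22 violations)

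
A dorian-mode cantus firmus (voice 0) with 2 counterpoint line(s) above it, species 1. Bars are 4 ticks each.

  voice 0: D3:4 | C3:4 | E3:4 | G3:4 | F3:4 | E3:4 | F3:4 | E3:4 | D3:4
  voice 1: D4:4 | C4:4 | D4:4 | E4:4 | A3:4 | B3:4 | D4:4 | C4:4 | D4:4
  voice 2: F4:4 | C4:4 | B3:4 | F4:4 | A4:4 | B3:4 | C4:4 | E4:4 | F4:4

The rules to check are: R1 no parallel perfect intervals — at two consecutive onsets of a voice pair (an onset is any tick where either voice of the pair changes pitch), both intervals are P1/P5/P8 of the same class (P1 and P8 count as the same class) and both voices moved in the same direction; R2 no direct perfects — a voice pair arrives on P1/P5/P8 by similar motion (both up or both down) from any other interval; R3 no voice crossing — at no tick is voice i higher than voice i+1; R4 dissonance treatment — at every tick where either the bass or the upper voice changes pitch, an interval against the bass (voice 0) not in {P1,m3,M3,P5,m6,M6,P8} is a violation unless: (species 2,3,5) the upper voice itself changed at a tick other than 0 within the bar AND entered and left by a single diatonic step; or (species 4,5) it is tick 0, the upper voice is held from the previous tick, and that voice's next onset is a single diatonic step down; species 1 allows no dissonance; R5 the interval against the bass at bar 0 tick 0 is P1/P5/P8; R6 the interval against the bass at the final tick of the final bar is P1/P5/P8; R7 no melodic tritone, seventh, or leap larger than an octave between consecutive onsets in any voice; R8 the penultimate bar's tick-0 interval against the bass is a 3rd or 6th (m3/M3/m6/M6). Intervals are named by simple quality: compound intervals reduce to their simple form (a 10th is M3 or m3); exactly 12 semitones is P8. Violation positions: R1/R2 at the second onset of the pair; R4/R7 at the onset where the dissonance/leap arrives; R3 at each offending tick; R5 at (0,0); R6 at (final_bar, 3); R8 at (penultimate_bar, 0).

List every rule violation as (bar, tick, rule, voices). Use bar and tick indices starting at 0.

(0, 0, R5, (0, 2))
(1, 0, R1, (0, 1))
(1, 0, R2, (0, 2))
(1, 0, R2, (1, 2))
(2, 0, R3, (1, 2))
(2, 0, R4, (0, 1))
(2, 1, R3, (1, 2))
(2, 2, R3, (1, 2))
(2, 3, R3, (1, 2))
(3, 0, R4, (0, 2))
(3, 0, R7, (2,))
(5, 0, R2, (0, 2))
(5, 0, R7, (2,))
(6, 0, R1, (0, 2))
(6, 0, R3, (1, 2))
(6, 1, R3, (1, 2))
(6, 2, R3, (1, 2))
(6, 3, R3, (1, 2))
(7, 0, R8, (0, 2))
(8, 3, R6, (0, 2))

bar 0: v0=D3 v1=D4 v2=F4 downbeat m3
bar 1: v0=C3 v1=C4 v2=C4 downbeat P8
bar 2: v0=E3 v1=D4 v2=B3 downbeat P5
bar 3: v0=G3 v1=E4 v2=F4 downbeat m7
bar 4: v0=F3 v1=A3 v2=A4 downbeat M3
bar 5: v0=E3 v1=B3 v2=B3 downbeat P5
bar 6: v0=F3 v1=D4 v2=C4 downbeat P5
bar 7: v0=E3 v1=C4 v2=E4 downbeat P8
bar 8: v0=D3 v1=D4 v2=F4 downbeat m3
  -> R5 @ bar 0 tick 0 v(0, 2): opens on m3
  -> R1 @ bar 1 tick 0 v(0, 1): D3/D4 P8 -> C3/C4 P8 similar
  -> R2 @ bar 1 tick 0 v(0, 2): D3/F4 m3 -> C3/C4 P8 similar
  -> R2 @ bar 1 tick 0 v(1, 2): D4/F4 m3 -> C4/C4 P1 similar
  -> R3 @ bar 2 tick 0 v(1, 2): D4 above B3
  -> R4 @ bar 2 tick 0 v(0, 1): E3/D4 m7 untreated
  -> R3 @ bar 2 tick 1 v(1, 2): D4 above B3
  -> R3 @ bar 2 tick 2 v(1, 2): D4 above B3
  -> R3 @ bar 2 tick 3 v(1, 2): D4 above B3
  -> R4 @ bar 3 tick 0 v(0, 2): G3/F4 m7 untreated
  -> R7 @ bar 3 tick 0 v(2,): B3->F4 leap 6st
  -> R2 @ bar 5 tick 0 v(0, 2): F3/A4 M3 -> E3/B3 P5 similar
  -> R7 @ bar 5 tick 0 v(2,): A4->B3 leap 10st
  -> R1 @ bar 6 tick 0 v(0, 2): E3/B3 P5 -> F3/C4 P5 similar
  -> R3 @ bar 6 tick 0 v(1, 2): D4 above C4
  -> R3 @ bar 6 tick 1 v(1, 2): D4 above C4
  -> R3 @ bar 6 tick 2 v(1, 2): D4 above C4
  -> R3 @ bar 6 tick 3 v(1, 2): D4 above C4
  -> R8 @ bar 7 tick 0 v(0, 2): penult P8 not 3rd/6th
  -> R6 @ bar 8 tick 3 v(0, 2): closes on m3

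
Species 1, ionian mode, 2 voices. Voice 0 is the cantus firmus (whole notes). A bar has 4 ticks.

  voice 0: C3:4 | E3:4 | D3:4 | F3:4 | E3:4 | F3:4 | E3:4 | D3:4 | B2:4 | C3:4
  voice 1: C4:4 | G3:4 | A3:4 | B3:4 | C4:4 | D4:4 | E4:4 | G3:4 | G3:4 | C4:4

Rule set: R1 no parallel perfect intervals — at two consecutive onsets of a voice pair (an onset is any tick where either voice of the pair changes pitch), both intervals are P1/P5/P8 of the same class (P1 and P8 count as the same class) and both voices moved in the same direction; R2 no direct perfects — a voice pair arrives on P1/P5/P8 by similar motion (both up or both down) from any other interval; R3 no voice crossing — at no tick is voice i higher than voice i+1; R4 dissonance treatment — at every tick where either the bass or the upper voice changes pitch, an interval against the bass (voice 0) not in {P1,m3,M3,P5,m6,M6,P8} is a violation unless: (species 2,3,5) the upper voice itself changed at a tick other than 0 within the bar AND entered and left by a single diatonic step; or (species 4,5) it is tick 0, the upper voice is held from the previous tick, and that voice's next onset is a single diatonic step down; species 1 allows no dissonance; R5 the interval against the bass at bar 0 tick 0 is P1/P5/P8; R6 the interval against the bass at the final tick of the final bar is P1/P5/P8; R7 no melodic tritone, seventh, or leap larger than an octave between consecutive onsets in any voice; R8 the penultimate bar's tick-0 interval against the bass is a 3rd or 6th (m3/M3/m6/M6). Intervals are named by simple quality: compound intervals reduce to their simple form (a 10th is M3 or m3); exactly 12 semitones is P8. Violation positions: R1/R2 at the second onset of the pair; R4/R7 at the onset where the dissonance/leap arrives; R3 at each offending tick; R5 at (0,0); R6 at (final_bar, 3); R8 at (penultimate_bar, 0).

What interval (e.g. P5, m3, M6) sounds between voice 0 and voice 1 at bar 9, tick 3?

P8

voice 0=C3 voice 1=C4 -> P8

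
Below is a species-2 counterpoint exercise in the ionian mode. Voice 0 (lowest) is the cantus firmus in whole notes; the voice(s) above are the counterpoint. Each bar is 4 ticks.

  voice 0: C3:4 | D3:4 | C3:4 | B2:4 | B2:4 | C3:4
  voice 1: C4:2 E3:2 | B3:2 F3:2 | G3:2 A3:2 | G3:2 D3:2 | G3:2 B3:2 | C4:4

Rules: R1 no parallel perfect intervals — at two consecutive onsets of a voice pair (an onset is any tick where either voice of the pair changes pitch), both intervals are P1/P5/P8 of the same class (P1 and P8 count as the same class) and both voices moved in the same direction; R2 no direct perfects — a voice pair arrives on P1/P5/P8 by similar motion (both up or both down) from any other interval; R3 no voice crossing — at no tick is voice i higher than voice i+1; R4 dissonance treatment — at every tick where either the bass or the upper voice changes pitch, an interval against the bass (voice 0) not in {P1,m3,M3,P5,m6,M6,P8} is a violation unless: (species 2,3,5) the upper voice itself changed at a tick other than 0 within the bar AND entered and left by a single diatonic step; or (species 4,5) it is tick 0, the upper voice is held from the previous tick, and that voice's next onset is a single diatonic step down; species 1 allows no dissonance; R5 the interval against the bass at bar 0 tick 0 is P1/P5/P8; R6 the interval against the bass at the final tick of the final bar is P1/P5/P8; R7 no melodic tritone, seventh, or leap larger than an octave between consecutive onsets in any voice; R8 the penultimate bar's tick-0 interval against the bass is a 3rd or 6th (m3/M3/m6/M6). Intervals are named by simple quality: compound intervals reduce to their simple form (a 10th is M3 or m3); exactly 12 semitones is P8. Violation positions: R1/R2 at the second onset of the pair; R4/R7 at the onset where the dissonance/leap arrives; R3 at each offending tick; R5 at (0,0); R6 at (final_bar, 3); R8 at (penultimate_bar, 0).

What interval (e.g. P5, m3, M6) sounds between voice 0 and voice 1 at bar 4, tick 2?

P8

voice 0=B2 voice 1=B3 -> P8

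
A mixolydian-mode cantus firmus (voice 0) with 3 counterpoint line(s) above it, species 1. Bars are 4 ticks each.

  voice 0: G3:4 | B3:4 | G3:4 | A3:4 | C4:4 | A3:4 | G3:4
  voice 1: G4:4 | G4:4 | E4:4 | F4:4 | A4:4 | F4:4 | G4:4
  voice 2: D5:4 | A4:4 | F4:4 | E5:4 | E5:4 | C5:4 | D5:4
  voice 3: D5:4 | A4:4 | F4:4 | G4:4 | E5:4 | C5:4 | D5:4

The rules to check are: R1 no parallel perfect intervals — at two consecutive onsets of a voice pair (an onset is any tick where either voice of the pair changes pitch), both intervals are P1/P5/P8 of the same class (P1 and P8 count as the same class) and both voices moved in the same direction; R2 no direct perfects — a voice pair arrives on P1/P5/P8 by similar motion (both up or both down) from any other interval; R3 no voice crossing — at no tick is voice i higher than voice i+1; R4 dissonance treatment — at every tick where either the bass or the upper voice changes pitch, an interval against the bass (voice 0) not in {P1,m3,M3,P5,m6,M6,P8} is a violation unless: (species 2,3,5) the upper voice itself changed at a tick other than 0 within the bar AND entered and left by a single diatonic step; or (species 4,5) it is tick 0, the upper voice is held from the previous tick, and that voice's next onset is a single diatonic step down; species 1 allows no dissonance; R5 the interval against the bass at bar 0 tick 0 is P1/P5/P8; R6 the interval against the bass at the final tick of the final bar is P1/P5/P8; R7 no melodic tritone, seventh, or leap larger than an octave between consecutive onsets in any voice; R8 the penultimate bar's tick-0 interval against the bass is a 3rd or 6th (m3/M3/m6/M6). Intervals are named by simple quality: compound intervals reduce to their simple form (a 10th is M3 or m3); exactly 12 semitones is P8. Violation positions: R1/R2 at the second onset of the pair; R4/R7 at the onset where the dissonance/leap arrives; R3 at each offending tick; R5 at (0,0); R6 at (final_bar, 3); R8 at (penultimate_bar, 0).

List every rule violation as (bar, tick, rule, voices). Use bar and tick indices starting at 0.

(1, 0, R1, (2, 3))
(1, 0, R4, (0, 2))
(1, 0, R4, (0, 3))
(2, 0, R1, (2, 3))
(2, 0, R4, (0, 2))
(2, 0, R4, (0, 3))
(3, 0, R2, (0, 2))
(3, 0, R3, (2, 3))
(3, 0, R4, (0, 3))
(3, 0, R7, (2,))
(3, 1, R3, (2, 3))
(3, 2, R3, (2, 3))
(3, 3, R3, (2, 3))
(4, 0, R2, (1, 3))
(5, 0, R1, (1, 2))
(5, 0, R1, (1, 3))
(5, 0, R1, (2, 3))
(6, 0, R1, (1, 2))
(6, 0, R1, (1, 3))
(6, 0, R1, (2, 3))

bar 0: v0=G3 v1=G4 v2=D5 v3=D5 downbeat P5
bar 1: v0=B3 v1=G4 v2=A4 v3=A4 downbeat m7
bar 2: v0=G3 v1=E4 v2=F4 v3=F4 downbeat m7
bar 3: v0=A3 v1=F4 v2=E5 v3=G4 downbeat m7
bar 4: v0=C4 v1=A4 v2=E5 v3=E5 downbeat M3
bar 5: v0=A3 v1=F4 v2=C5 v3=C5 downbeat m3
bar 6: v0=G3 v1=G4 v2=D5 v3=D5 downbeat P5
  -> R1 @ bar 1 tick 0 v(2, 3): D5/D5 P1 -> A4/A4 P1 similar
  -> R4 @ bar 1 tick 0 v(0, 2): B3/A4 m7 untreated
  -> R4 @ bar 1 tick 0 v(0, 3): B3/A4 m7 untreated
  -> R1 @ bar 2 tick 0 v(2, 3): A4/A4 P1 -> F4/F4 P1 similar
  -> R4 @ bar 2 tick 0 v(0, 2): G3/F4 m7 untreated
  -> R4 @ bar 2 tick 0 v(0, 3): G3/F4 m7 untreated
  -> R2 @ bar 3 tick 0 v(0, 2): G3/F4 m7 -> A3/E5 P5 similar
  -> R3 @ bar 3 tick 0 v(2, 3): E5 above G4
  -> R4 @ bar 3 tick 0 v(0, 3): A3/G4 m7 untreated
  -> R7 @ bar 3 tick 0 v(2,): F4->E5 leap 11st
  -> R3 @ bar 3 tick 1 v(2, 3): E5 above G4
  -> R3 @ bar 3 tick 2 v(2, 3): E5 above G4
  -> R3 @ bar 3 tick 3 v(2, 3): E5 above G4
  -> R2 @ bar 4 tick 0 v(1, 3): F4/G4 M2 -> A4/E5 P5 similar
  -> R1 @ bar 5 tick 0 v(1, 2): A4/E5 P5 -> F4/C5 P5 similar
  -> R1 @ bar 5 tick 0 v(1, 3): A4/E5 P5 -> F4/C5 P5 similar
  -> R1 @ bar 5 tick 0 v(2, 3): E5/E5 P1 -> C5/C5 P1 similar
  -> R1 @ bar 6 tick 0 v(1, 2): F4/C5 P5 -> G4/D5 P5 similar
  -> R1 @ bar 6 tick 0 v(1, 3): F4/C5 P5 -> G4/D5 P5 similar
  -> R1 @ bar 6 tick 0 v(2, 3): C5/C5 P1 -> D5/D5 P1 similar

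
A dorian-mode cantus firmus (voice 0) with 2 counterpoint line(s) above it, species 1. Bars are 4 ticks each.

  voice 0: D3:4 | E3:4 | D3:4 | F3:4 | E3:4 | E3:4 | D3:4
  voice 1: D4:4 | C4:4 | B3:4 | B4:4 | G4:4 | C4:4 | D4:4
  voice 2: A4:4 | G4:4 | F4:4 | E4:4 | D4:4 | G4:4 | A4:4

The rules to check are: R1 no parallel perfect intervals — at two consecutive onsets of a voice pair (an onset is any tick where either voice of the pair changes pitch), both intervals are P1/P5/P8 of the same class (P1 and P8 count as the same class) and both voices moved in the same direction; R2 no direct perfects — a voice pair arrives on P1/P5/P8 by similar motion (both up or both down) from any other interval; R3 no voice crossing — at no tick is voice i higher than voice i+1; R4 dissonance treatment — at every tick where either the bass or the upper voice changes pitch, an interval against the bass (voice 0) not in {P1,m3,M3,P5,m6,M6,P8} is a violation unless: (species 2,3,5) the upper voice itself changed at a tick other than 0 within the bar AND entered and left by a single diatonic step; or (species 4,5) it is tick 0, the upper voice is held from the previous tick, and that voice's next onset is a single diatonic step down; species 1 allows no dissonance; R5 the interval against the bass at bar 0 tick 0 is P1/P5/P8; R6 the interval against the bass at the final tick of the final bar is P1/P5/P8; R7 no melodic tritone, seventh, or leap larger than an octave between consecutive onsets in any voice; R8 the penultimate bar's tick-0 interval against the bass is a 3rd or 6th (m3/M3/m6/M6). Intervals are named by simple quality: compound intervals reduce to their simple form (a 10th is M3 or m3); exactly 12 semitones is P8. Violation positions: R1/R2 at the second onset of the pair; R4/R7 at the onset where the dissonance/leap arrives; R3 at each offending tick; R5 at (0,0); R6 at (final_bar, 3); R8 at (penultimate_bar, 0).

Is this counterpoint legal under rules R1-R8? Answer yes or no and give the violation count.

bar 0: v0=D3 v1=D4 v2=A4 (P5)
bar 1: v0=E3 v1=C4 v2=G4 (m3)
bar 2: v0=D3 v1=B3 v2=F4 (m3)
bar 3: v0=F3 v1=B4 v2=E4 (M7)
bar 4: v0=E3 v1=G4 v2=D4 (m7)
bar 5: v0=E3 v1=C4 v2=G4 (m3)
bar 6: v0=D3 v1=D4 v2=A4 (P5)
  R1 @ bar1.0: D4/A4 P5 -> C4/G4 P5 similar
  R3 @ bar3.0: B4 above E4
  R4 @ bar3.0: F3/B4 TT untreated
  R4 @ bar3.0: F3/E4 M7 untreated
  R3 @ bar3.1: B4 above E4
  R3 @ bar3.2: B4 above E4
  R3 @ bar3.3: B4 above E4
  R3 @ bar4.0: G4 above D4
  R4 @ bar4.0: E3/D4 m7 untreated
  R3 @ bar4.1: G4 above D4
  R3 @ bar4.2: G4 above D4
  R3 @ bar4.3: G4 above D4
  R1 @ bar6.0: C4/G4 P5 -> D4/A4 P5 similar

No (13 violations)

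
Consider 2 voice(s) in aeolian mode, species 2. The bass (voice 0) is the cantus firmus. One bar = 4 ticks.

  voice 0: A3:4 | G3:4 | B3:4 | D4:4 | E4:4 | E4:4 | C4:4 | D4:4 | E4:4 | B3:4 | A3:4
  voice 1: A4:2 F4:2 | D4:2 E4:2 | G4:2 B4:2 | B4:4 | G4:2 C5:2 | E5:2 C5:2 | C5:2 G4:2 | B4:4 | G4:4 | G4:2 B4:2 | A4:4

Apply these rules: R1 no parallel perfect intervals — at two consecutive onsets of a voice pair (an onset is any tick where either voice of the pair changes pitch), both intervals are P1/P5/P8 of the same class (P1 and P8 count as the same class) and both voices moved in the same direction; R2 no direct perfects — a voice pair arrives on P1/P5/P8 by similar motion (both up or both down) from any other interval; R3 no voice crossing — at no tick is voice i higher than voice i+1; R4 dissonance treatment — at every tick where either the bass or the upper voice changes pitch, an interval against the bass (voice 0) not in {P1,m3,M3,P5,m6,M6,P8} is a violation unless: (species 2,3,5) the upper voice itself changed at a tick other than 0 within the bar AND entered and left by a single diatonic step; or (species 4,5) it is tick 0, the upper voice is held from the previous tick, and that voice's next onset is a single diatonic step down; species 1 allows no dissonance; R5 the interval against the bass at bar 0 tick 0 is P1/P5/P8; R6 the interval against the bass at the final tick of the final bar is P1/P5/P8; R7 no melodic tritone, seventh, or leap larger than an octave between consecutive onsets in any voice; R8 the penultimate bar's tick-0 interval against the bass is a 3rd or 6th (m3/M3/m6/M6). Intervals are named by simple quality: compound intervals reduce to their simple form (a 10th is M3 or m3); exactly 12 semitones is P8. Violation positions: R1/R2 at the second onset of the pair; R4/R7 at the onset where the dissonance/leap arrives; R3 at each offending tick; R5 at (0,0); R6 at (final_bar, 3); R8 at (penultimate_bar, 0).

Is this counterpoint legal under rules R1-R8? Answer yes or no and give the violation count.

bar 0: v0=A3 v1=A4 (P8)
bar 1: v0=G3 v1=D4 (P5)
bar 2: v0=B3 v1=G4 (m6)
bar 3: v0=D4 v1=B4 (M6)
bar 4: v0=E4 v1=G4 (m3)
bar 5: v0=E4 v1=E5 (P8)
bar 6: v0=C4 v1=C5 (P8)
bar 7: v0=D4 v1=B4 (M6)
bar 8: v0=E4 v1=G4 (m3)
bar 9: v0=B3 v1=G4 (m6)
bar 10: v0=A3 v1=A4 (P8)
  R2 @ bar1.0: A3/F4 m6 -> G3/D4 P5 similar
  R1 @ bar10.0: B3/B4 P8 -> A3/A4 P8 similar

No (2 violations)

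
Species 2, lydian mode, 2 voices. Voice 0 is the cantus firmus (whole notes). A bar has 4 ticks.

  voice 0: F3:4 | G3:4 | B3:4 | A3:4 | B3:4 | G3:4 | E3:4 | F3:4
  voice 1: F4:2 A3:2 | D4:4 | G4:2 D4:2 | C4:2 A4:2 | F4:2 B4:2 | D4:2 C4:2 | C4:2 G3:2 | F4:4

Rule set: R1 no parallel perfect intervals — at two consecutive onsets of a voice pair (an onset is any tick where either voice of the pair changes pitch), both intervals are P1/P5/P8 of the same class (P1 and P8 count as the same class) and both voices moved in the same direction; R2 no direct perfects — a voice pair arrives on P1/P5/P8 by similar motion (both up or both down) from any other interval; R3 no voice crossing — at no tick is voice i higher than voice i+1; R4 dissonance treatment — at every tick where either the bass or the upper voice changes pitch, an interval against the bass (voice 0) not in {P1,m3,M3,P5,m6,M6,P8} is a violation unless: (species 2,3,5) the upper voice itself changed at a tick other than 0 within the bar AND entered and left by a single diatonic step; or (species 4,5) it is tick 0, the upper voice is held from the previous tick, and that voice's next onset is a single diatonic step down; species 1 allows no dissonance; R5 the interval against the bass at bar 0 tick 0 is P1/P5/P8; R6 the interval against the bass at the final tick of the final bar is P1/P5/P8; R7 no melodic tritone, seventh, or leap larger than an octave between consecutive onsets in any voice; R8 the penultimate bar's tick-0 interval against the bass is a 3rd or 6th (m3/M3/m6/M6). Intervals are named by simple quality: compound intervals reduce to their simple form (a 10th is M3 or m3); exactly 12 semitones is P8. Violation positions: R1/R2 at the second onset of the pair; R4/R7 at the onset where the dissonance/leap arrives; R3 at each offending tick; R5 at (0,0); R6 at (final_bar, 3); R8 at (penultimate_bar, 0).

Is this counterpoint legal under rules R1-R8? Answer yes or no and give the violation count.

bar 0: v0=F3 v1=F4 (P8)
bar 1: v0=G3 v1=D4 (P5)
bar 2: v0=B3 v1=G4 (m6)
bar 3: v0=A3 v1=C4 (m3)
bar 4: v0=B3 v1=F4 (TT)
bar 5: v0=G3 v1=D4 (P5)
bar 6: v0=E3 v1=C4 (m6)
bar 7: v0=F3 v1=F4 (P8)
  R2 @ bar1.0: F3/A3 M3 -> G3/D4 P5 similar
  R4 @ bar4.0: B3/F4 TT untreated
  R7 @ bar4.2: F4->B4 leap 6st
  R2 @ bar5.0: B3/B4 P8 -> G3/D4 P5 similar
  R4 @ bar5.2: G3/C4 P4 untreated
  R2 @ bar7.0: E3/G3 m3 -> F3/F4 P8 similar
  R7 @ bar7.0: G3->F4 leap 10st

No (7 violations)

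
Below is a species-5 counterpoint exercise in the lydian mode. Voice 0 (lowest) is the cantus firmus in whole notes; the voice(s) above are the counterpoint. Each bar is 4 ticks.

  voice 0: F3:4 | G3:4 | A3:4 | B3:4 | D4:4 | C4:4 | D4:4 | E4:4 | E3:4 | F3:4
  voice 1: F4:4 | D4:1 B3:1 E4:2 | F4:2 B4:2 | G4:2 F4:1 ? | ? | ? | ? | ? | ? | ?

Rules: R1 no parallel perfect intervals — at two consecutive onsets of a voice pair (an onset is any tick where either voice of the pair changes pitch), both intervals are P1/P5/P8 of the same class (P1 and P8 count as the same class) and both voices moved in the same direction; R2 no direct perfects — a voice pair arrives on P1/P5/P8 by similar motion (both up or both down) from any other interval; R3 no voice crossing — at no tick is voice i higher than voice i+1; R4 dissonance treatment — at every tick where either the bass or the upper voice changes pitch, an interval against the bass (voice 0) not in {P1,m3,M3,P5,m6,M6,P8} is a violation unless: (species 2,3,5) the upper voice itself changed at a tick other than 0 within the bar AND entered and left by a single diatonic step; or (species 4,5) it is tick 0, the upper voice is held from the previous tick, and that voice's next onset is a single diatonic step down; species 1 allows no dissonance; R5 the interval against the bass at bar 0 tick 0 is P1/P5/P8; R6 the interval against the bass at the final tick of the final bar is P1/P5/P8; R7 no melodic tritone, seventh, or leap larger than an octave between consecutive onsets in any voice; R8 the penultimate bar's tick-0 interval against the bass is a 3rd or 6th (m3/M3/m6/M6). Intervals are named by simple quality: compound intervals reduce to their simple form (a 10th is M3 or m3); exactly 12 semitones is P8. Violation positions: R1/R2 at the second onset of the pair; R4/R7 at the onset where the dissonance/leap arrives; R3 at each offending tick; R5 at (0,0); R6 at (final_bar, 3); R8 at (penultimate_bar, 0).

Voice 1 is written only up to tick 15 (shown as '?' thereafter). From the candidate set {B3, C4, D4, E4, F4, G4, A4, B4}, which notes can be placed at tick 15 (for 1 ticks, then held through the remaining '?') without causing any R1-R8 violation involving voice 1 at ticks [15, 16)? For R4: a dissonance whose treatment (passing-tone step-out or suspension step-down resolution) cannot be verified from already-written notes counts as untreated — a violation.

{D4, F4, G4}

B3: violates R7
C4: violates R4
D4: legal
E4: violates R4
F4: legal
G4: legal
A4: violates R4
B4: violates R7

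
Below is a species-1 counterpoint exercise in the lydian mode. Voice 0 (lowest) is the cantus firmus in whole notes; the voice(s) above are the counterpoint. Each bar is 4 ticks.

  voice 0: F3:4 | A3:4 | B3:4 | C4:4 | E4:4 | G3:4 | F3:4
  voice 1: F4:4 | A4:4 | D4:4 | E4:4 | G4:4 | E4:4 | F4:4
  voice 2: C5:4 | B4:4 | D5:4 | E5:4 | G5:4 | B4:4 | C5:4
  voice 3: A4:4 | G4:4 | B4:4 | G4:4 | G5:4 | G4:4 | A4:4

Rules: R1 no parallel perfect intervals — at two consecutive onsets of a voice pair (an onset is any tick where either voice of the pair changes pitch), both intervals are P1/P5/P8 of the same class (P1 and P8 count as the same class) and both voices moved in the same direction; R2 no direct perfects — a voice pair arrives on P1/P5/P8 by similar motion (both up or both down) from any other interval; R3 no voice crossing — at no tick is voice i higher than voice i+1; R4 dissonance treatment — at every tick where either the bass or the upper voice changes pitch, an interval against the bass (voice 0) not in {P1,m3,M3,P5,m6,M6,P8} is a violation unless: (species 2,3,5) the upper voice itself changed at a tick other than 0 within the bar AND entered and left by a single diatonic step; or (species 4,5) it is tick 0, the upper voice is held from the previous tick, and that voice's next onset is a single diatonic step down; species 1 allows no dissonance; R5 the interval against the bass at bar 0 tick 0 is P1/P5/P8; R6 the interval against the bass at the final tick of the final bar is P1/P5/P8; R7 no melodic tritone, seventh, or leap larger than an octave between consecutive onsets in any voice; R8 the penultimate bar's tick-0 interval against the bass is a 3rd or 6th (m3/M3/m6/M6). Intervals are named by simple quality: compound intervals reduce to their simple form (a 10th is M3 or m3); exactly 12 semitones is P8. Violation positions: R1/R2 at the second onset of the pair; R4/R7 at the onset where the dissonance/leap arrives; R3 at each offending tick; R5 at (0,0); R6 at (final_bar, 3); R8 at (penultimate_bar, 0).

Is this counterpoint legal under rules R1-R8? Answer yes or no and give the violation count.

bar 0: v0=F3 v1=F4 v2=C5 v3=A4 (M3)
bar 1: v0=A3 v1=A4 v2=B4 v3=G4 (m7)
bar 2: v0=B3 v1=D4 v2=D5 v3=B4 (P8)
bar 3: v0=C4 v1=E4 v2=E5 v3=G4 (P5)
bar 4: v0=E4 v1=G4 v2=G5 v3=G5 (m3)
bar 5: v0=G3 v1=E4 v2=B4 v3=G4 (P8)
bar 6: v0=F3 v1=F4 v2=C5 v3=A4 (M3)
  R3 @ bar0.0: C5 above A4
  R5 @ bar0.0: opens on M3
  R3 @ bar0.1: C5 above A4
  R3 @ bar0.2: C5 above A4
  R3 @ bar0.3: C5 above A4
  R1 @ bar1.0: F3/F4 P8 -> A3/A4 P8 similar
  R3 @ bar1.0: B4 above G4
  R4 @ bar1.0: A3/B4 M2 untreated
  R4 @ bar1.0: A3/G4 m7 untreated
  R3 @ bar1.1: B4 above G4
  R3 @ bar1.2: B4 above G4
  R3 @ bar1.3: B4 above G4
  R2 @ bar2.0: A3/G4 m7 -> B3/B4 P8 similar
  R3 @ bar2.0: D5 above B4
  R3 @ bar2.1: D5 above B4
  R3 @ bar2.2: D5 above B4
  R3 @ bar2.3: D5 above B4
  R1 @ bar3.0: D4/D5 P8 -> E4/E5 P8 similar
  R3 @ bar3.0: E5 above G4
  R3 @ bar3.1: E5 above G4
  R3 @ bar3.2: E5 above G4
  R3 @ bar3.3: E5 above G4
  R1 @ bar4.0: E4/E5 P8 -> G4/G5 P8 similar
  R2 @ bar4.0: E4/G4 m3 -> G4/G5 P8 similar
  R2 @ bar4.0: E5/G4 M6 -> G5/G5 P1 similar
  R2 @ bar5.0: E4/G5 m3 -> G3/G4 P8 similar
  R2 @ bar5.0: G4/G5 P8 -> E4/B4 P5 similar
  R3 @ bar5.0: B4 above G4
  R8 @ bar5.0: penult P8 not 3rd/6th
  R3 @ bar5.1: B4 above G4
  R3 @ bar5.2: B4 above G4
  R3 @ bar5.3: B4 above G4
  R1 @ bar6.0: E4/B4 P5 -> F4/C5 P5 similar
  R3 @ bar6.0: C5 above A4
  R3 @ bar6.1: C5 above A4
  R3 @ bar6.2: C5 above A4
  R3 @ bar6.3: C5 above A4
  R6 @ bar6.3: closes on M3

No (38 violations)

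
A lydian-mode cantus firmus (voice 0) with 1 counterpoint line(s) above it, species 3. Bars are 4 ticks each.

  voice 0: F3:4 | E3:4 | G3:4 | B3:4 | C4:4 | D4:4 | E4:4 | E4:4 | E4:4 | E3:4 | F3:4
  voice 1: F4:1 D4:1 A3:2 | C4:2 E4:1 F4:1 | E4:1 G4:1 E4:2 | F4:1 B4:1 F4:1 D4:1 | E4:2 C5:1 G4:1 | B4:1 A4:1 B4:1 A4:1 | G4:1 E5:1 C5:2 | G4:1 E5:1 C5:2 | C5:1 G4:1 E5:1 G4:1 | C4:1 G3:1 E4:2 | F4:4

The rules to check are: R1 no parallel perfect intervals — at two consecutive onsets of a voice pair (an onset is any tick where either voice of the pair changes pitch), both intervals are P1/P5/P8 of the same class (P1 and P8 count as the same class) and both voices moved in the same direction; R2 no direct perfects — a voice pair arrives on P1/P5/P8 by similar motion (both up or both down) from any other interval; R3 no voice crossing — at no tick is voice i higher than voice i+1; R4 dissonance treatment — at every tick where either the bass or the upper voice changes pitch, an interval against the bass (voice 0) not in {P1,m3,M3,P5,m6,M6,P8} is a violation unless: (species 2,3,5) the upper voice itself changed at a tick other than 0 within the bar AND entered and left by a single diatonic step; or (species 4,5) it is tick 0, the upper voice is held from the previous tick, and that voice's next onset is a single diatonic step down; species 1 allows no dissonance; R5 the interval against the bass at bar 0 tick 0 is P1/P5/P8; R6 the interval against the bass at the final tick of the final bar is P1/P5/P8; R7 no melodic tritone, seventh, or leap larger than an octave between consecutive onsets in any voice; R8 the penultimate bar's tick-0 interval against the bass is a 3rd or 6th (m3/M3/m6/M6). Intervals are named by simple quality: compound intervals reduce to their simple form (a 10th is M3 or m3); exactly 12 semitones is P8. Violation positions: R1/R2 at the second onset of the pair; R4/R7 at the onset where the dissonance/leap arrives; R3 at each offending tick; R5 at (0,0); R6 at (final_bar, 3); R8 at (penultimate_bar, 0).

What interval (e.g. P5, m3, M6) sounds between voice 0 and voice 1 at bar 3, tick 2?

TT

voice 0=B3 voice 1=F4 -> TT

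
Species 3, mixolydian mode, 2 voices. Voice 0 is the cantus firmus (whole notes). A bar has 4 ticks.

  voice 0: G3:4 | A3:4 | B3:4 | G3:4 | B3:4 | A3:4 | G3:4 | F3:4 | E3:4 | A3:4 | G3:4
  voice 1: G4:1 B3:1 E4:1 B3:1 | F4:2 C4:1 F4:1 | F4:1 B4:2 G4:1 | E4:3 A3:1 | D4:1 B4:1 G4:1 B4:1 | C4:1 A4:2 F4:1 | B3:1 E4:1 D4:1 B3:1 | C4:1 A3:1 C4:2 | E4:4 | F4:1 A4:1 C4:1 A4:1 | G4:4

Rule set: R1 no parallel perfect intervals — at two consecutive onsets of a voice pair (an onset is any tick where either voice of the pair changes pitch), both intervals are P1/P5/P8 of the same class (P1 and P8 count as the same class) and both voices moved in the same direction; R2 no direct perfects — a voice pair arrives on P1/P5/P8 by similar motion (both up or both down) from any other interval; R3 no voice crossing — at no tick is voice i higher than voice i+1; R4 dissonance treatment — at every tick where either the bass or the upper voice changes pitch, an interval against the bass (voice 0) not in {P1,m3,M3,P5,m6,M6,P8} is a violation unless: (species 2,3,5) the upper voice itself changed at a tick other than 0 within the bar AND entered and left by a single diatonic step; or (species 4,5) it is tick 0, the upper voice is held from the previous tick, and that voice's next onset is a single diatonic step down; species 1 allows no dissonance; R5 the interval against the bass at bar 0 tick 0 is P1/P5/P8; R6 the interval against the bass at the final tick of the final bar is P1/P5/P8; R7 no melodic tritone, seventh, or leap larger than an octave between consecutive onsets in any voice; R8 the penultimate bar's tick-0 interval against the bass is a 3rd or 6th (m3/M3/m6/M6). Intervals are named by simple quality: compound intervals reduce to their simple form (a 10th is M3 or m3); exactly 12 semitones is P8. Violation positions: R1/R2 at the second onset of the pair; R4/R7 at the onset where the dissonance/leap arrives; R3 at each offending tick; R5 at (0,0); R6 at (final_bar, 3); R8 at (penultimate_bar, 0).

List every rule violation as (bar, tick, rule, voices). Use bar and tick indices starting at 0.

bar 0: v0=G3 v1=G4 downbeat P8
bar 1: v0=A3 v1=F4 downbeat m6
bar 2: v0=B3 v1=F4 downbeat TT
bar 3: v0=G3 v1=E4 downbeat M6
bar 4: v0=B3 v1=D4 downbeat m3
bar 5: v0=A3 v1=C4 downbeat m3
bar 6: v0=G3 v1=B3 downbeat M3
bar 7: v0=F3 v1=C4 downbeat P5
bar 8: v0=E3 v1=E4 downbeat P8
bar 9: v0=A3 v1=F4 downbeat m6
bar 10: v0=G3 v1=G4 downbeat P8
  -> R7 @ bar 1 tick 0 v(1,): B3->F4 leap 6st
  -> R4 @ bar 2 tick 0 v(0, 1): B3/F4 TT untreated
  -> R7 @ bar 2 tick 1 v(1,): F4->B4 leap 6st
  -> R4 @ bar 3 tick 3 v(0, 1): G3/A3 M2 untreated
  -> R7 @ bar 5 tick 0 v(1,): B4->C4 leap 11st
  -> R7 @ bar 6 tick 0 v(1,): F4->B3 leap 6st
  -> R1 @ bar 10 tick 0 v(0, 1): A3/A4 P8 -> G3/G4 P8 similar

(1, 0, R7, (1,))
(2, 0, R4, (0, 1))
(2, 1, R7, (1,))
(3, 3, R4, (0, 1))
(5, 0, R7, (1,))
(6, 0, R7, (1,))
(10, 0, R1, (0, 1))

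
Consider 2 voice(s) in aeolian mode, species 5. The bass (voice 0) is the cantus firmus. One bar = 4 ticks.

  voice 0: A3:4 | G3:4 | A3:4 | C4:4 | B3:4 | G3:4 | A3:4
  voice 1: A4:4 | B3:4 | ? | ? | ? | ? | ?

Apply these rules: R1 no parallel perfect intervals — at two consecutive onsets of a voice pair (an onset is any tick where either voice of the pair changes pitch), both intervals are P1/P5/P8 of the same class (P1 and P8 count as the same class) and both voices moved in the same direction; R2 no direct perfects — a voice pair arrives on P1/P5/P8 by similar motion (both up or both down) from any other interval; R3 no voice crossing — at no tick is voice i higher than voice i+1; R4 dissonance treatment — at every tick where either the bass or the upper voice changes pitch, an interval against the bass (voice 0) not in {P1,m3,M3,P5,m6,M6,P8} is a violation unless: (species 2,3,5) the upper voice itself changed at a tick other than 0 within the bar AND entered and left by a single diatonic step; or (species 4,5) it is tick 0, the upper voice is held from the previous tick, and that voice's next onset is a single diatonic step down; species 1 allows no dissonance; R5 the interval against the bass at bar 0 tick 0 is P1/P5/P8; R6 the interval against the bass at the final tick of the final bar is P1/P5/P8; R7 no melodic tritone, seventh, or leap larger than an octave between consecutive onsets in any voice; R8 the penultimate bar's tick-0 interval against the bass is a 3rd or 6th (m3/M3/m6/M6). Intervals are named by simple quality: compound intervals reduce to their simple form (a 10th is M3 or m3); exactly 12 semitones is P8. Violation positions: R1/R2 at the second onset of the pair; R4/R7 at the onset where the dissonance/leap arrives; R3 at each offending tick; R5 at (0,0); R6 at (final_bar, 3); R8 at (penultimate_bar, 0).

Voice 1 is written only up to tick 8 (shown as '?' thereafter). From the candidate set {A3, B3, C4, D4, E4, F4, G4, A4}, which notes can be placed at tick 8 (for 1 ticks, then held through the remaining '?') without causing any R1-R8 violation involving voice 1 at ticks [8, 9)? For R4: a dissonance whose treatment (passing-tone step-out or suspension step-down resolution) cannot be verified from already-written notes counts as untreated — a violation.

{A3, C4}

A3: legal
B3: violates R4
C4: legal
D4: violates R4
E4: violates R2
F4: violates R7
G4: violates R4
A4: violates R2,R7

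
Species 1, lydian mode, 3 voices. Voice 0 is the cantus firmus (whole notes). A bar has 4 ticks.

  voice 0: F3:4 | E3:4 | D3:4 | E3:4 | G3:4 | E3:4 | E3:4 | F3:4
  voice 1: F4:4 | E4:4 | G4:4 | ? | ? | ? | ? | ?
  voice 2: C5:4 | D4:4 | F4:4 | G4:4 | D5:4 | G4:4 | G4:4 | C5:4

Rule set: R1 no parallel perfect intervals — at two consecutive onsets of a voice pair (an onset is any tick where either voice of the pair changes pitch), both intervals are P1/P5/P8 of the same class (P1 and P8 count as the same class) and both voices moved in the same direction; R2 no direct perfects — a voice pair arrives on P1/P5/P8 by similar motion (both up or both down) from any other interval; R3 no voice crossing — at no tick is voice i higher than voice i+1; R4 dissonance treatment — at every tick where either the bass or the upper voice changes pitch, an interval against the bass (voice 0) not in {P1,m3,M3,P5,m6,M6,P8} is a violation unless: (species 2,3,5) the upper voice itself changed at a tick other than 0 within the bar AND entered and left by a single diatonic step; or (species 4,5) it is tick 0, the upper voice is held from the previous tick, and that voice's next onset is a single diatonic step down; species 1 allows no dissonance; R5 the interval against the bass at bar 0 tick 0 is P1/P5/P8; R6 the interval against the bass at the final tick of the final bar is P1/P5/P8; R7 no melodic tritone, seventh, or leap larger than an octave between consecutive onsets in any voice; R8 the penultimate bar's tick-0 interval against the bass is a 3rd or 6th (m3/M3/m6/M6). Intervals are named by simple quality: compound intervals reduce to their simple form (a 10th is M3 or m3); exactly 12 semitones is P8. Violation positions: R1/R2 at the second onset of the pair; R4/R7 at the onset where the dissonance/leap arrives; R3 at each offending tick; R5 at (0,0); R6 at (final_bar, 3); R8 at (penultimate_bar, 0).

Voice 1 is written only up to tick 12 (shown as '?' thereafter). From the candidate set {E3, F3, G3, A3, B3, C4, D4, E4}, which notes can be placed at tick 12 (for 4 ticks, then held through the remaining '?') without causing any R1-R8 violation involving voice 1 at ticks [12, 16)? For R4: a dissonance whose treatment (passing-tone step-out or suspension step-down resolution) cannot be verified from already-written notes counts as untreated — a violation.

{B3, C4, E4, G3}

E3: violates R7
F3: violates R4,R7
G3: legal
A3: violates R4,R7
B3: legal
C4: legal
D4: violates R4
E4: legal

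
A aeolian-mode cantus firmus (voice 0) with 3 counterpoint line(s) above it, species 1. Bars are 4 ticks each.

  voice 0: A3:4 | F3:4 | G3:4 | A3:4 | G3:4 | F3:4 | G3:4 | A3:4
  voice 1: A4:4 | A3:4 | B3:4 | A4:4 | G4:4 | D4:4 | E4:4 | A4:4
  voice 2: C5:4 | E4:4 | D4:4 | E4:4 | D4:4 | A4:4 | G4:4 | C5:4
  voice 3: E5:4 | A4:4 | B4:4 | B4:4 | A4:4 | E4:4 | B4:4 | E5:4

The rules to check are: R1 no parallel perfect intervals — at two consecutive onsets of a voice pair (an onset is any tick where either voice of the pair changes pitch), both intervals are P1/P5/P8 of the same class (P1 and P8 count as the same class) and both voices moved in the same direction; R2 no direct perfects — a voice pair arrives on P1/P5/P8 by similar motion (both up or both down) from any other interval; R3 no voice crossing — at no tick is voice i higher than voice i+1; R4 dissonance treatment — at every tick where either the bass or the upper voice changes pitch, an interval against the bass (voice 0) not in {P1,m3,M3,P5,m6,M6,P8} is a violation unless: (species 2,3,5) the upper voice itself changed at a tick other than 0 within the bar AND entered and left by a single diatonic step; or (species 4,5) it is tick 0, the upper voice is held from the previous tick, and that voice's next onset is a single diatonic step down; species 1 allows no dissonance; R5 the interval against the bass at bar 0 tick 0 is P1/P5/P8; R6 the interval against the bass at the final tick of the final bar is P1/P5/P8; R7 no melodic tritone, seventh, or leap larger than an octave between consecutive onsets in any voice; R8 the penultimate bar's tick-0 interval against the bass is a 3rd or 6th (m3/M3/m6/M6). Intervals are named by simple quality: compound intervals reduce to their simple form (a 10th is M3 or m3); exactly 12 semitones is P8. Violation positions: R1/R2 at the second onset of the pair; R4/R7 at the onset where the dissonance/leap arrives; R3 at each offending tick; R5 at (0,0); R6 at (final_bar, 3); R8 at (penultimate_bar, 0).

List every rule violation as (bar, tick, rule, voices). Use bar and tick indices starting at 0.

(0, 0, R5, (0, 2))
(1, 0, R2, (1, 2))
(1, 0, R2, (1, 3))
(1, 0, R4, (0, 2))
(2, 0, R1, (1, 3))
(3, 0, R1, (0, 2))
(3, 0, R2, (0, 1))
(3, 0, R3, (1, 2))
(3, 0, R4, (0, 3))
(3, 0, R7, (1,))
(3, 1, R3, (1, 2))
(3, 2, R3, (1, 2))
(3, 3, R3, (1, 2))
(4, 0, R1, (0, 1))
(4, 0, R1, (0, 2))
(4, 0, R1, (2, 3))
(4, 0, R3, (1, 2))
(4, 0, R4, (0, 3))
(4, 1, R3, (1, 2))
(4, 2, R3, (1, 2))
(4, 3, R3, (1, 2))
(5, 0, R3, (2, 3))
(5, 0, R4, (0, 3))
(5, 1, R3, (2, 3))
(5, 2, R3, (2, 3))
(5, 3, R3, (2, 3))
(6, 0, R2, (1, 3))
(6, 0, R8, (0, 2))
(7, 0, R1, (1, 3))
(7, 0, R2, (0, 1))
(7, 0, R2, (0, 3))
(7, 3, R6, (0, 2))

bar 0: v0=A3 v1=A4 v2=C5 v3=E5 downbeat P5
bar 1: v0=F3 v1=A3 v2=E4 v3=A4 downbeat M3
bar 2: v0=G3 v1=B3 v2=D4 v3=B4 downbeat M3
bar 3: v0=A3 v1=A4 v2=E4 v3=B4 downbeat M2
bar 4: v0=G3 v1=G4 v2=D4 v3=A4 downbeat M2
bar 5: v0=F3 v1=D4 v2=A4 v3=E4 downbeat M7
bar 6: v0=G3 v1=E4 v2=G4 v3=B4 downbeat M3
bar 7: v0=A3 v1=A4 v2=C5 v3=E5 downbeat P5
  -> R5 @ bar 0 tick 0 v(0, 2): opens on m3
  -> R2 @ bar 1 tick 0 v(1, 2): A4/C5 m3 -> A3/E4 P5 similar
  -> R2 @ bar 1 tick 0 v(1, 3): A4/E5 P5 -> A3/A4 P8 similar
  -> R4 @ bar 1 tick 0 v(0, 2): F3/E4 M7 untreated
  -> R1 @ bar 2 tick 0 v(1, 3): A3/A4 P8 -> B3/B4 P8 similar
  -> R1 @ bar 3 tick 0 v(0, 2): G3/D4 P5 -> A3/E4 P5 similar
  -> R2 @ bar 3 tick 0 v(0, 1): G3/B3 M3 -> A3/A4 P8 similar
  -> R3 @ bar 3 tick 0 v(1, 2): A4 above E4
  -> R4 @ bar 3 tick 0 v(0, 3): A3/B4 M2 untreated
  -> R7 @ bar 3 tick 0 v(1,): B3->A4 leap 10st
  -> R3 @ bar 3 tick 1 v(1, 2): A4 above E4
  -> R3 @ bar 3 tick 2 v(1, 2): A4 above E4
  -> R3 @ bar 3 tick 3 v(1, 2): A4 above E4
  -> R1 @ bar 4 tick 0 v(0, 1): A3/A4 P8 -> G3/G4 P8 similar
  -> R1 @ bar 4 tick 0 v(0, 2): A3/E4 P5 -> G3/D4 P5 similar
  -> R1 @ bar 4 tick 0 v(2, 3): E4/B4 P5 -> D4/A4 P5 similar
  -> R3 @ bar 4 tick 0 v(1, 2): G4 above D4
  -> R4 @ bar 4 tick 0 v(0, 3): G3/A4 M2 untreated
  -> R3 @ bar 4 tick 1 v(1, 2): G4 above D4
  -> R3 @ bar 4 tick 2 v(1, 2): G4 above D4
  -> R3 @ bar 4 tick 3 v(1, 2): G4 above D4
  -> R3 @ bar 5 tick 0 v(2, 3): A4 above E4
  -> R4 @ bar 5 tick 0 v(0, 3): F3/E4 M7 untreated
  -> R3 @ bar 5 tick 1 v(2, 3): A4 above E4
  -> R3 @ bar 5 tick 2 v(2, 3): A4 above E4
  -> R3 @ bar 5 tick 3 v(2, 3): A4 above E4
  -> R2 @ bar 6 tick 0 v(1, 3): D4/E4 M2 -> E4/B4 P5 similar
  -> R8 @ bar 6 tick 0 v(0, 2): penult P8 not 3rd/6th
  -> R1 @ bar 7 tick 0 v(1, 3): E4/B4 P5 -> A4/E5 P5 similar
  -> R2 @ bar 7 tick 0 v(0, 1): G3/E4 M6 -> A3/A4 P8 similar
  -> R2 @ bar 7 tick 0 v(0, 3): G3/B4 M3 -> A3/E5 P5 similar
  -> R6 @ bar 7 tick 3 v(0, 2): closes on m3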